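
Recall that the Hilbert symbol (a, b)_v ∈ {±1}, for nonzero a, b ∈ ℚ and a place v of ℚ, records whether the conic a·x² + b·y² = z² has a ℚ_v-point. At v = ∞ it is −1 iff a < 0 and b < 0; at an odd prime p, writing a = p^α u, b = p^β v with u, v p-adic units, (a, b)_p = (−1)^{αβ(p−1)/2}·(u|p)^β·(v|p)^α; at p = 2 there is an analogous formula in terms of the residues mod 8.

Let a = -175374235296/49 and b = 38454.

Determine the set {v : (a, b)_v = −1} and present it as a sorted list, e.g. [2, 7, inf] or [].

Mod squares: a ≡ -52026, b ≡ 38454. Check v ∈ {∞, 2, 3, 7, 13, 17, 23, 29}.
v=29: a=29^1·(≡22), b=29^1·(≡21) mod 29; (22|29)=+1, (21|29)=-1; (−1)^{1·1·14}·(+1)^1·(-1)^1 = -1.
v=17: a=17^2·(≡6), b=17^1·(≡1) mod 17; (6|17)=-1, (1|17)=+1; (−1)^{2·1·8}·(-1)^1·(+1)^2 = -1.
v=13: a=13^1·(≡7), b=13^1·(≡7) mod 13; (7|13)=-1, (7|13)=-1; (−1)^{1·1·6}·(-1)^1·(-1)^1 = +1.
v=2: v_2(a)=5, v_2(b)=1; units ≡ 3, 3 (mod 8); ε·ε+αω+βω = 1·1+5·1+1·1 ≡ 1  ⇒  (a,b)_2 = -1.
v=23: a=23^1·(≡11), b=23^0·(≡21) mod 23; (11|23)=-1, (21|23)=-1; (−1)^{1·0·11}·(-1)^0·(-1)^1 = -1.
v=7: a=7^-2·(≡6), b=7^0·(≡3) mod 7; (6|7)=-1, (3|7)=-1; (−1)^{-2·0·3}·(-1)^0·(-1)^-2 = +1.
v=3: a=3^7·(≡1), b=3^1·(≡2) mod 3; (1|3)=+1, (2|3)=-1; (−1)^{7·1·1}·(+1)^1·(-1)^7 = +1.
v=∞: -52026 < 0 and 38454 > 0  ⇒  (a,b)_∞ = +1.
(-52026, 38454 / ℚ) ramifies at {2, 17, 23, 29}: a division algebra.

[2, 17, 23, 29]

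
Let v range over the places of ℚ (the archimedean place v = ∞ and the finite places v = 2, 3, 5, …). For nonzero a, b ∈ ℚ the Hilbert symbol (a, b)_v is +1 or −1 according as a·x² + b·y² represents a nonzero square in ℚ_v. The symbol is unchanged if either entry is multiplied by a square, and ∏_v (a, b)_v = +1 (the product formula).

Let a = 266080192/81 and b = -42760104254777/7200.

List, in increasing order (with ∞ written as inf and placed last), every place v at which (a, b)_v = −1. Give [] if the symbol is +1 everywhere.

Mod squares: a ≡ 84847, b ≡ -9139234. Check v ∈ {∞, 2, 3, 5, 7, 13, 17, 19, 23, 29, 31}.
v=17: a=17^1·(≡14), b=17^1·(≡6) mod 17; (14|17)=-1, (6|17)=-1; (−1)^{1·1·8}·(-1)^1·(-1)^1 = +1.
v=31: a=31^1·(≡4), b=31^1·(≡6) mod 31; (4|31)=+1, (6|31)=-1; (−1)^{1·1·15}·(+1)^1·(-1)^1 = +1.
v=7: a=7^3·(≡1), b=7^2·(≡2) mod 7; (1|7)=+1, (2|7)=+1; (−1)^{3·2·3}·(+1)^2·(+1)^3 = +1.
v=23: a=23^1·(≡6), b=23^3·(≡13) mod 23; (6|23)=+1, (13|23)=+1; (−1)^{1·3·11}·(+1)^3·(+1)^1 = -1.
v=2: v_2(a)=6, v_2(b)=-5; units ≡ 7, 7 (mod 8); ε·ε+αω+βω = 1·1+6·0+-5·0 ≡ 1  ⇒  (a,b)_2 = -1.
v=∞: 84847 > 0 and -9139234 < 0  ⇒  (a,b)_∞ = +1.
v=29: a=29^0·(≡24), b=29^1·(≡14) mod 29; (24|29)=+1, (14|29)=-1; (−1)^{0·1·14}·(+1)^1·(-1)^0 = +1.
v=5: a=5^0·(≡2), b=5^-2·(≡1) mod 5; (2|5)=-1, (1|5)=+1; (−1)^{0·-2·2}·(-1)^-2·(+1)^0 = +1.
v=3: a=3^-4·(≡1), b=3^-2·(≡2) mod 3; (1|3)=+1, (2|3)=-1; (−1)^{-4·-2·1}·(+1)^-2·(-1)^-4 = +1.
v=19: a=19^0·(≡10), b=19^2·(≡15) mod 19; (10|19)=-1, (15|19)=-1; (−1)^{0·2·9}·(-1)^2·(-1)^0 = +1.
v=13: a=13^0·(≡9), b=13^1·(≡3) mod 13; (9|13)=+1, (3|13)=+1; (−1)^{0·1·6}·(+1)^1·(+1)^0 = +1.
|Ram(84847, -9139234)| = 2, even; anisotropic at {2, 23}.

[2, 23]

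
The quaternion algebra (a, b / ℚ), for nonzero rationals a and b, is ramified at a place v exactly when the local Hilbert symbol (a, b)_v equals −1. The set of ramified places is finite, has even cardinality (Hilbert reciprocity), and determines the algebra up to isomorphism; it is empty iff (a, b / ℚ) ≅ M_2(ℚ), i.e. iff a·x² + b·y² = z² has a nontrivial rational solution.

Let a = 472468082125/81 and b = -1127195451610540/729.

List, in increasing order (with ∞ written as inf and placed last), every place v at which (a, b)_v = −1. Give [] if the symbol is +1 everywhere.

[13, 31]

(a, b) ≡ (85, -1267435) mod (ℚ^×)²; places V = {2, 3, 5, 13, 17, 31, 37, ∞}.
(a,b)_17: α=1, u≡11; β=1, v≡12 (mod 17); (11|17)=-1, (12|17)=-1; sign (−1)^0·-1^1·-1^1 = +1.
(a,b)_∞: sgn(85)=+, sgn(-1267435)=−, so +1.
(a,b)_2: α=0, β=2; u≡5, v≡5 (mod 8); ε(u)ε(v)=0·0, αω(v)=0·1, βω(u)=2·1; sum ≡ 0  ⇒  +1.
(a,b)_13: α=2, u≡5; β=3, v≡11 (mod 13); (5|13)=-1, (11|13)=-1; sign (−1)^0·-1^3·-1^2 = -1.
(a,b)_31: α=2, u≡30; β=3, v≡8 (mod 31); (30|31)=-1, (8|31)=+1; sign (−1)^0·-1^3·+1^2 = -1.
(a,b)_3: α=-4, u≡1; β=-6, v≡2 (mod 3); (1|3)=+1, (2|3)=-1; sign (−1)^0·+1^-6·-1^-4 = +1.
(a,b)_37: α=2, u≡26; β=3, v≡3 (mod 37); (26|37)=+1, (3|37)=+1; sign (−1)^0·+1^3·+1^2 = +1.
(a,b)_5: α=3, u≡2; β=1, v≡3 (mod 5); (2|5)=-1, (3|5)=-1; sign (−1)^0·-1^1·-1^3 = +1.
|Ram(85, -1267435)| = 2, even; anisotropic at {13, 31}.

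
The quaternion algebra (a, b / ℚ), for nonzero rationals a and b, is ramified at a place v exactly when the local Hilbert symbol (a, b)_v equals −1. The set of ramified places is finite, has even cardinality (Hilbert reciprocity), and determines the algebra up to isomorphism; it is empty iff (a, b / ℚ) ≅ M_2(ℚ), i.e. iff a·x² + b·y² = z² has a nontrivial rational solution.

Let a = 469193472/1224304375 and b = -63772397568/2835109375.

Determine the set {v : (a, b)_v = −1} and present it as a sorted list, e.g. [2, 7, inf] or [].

(a, b) ≡ (1309, -119) mod (ℚ^×)²; places V = {2, 3, 5, 7, 11, 17, 23, 29, ∞}.
(a,b)_17: α=1, u≡2; β=1, v≡12 (mod 17); (2|17)=+1, (12|17)=-1; sign (−1)^0·+1^1·-1^1 = -1.
(a,b)_7: α=-1, u≡5; β=-3, v≡4 (mod 7); (5|7)=-1, (4|7)=+1; sign (−1)^1·-1^-3·+1^-1 = +1.
(a,b)_11: α=3, u≡9; β=2, v≡2 (mod 11); (9|11)=+1, (2|11)=-1; sign (−1)^0·+1^2·-1^3 = -1.
(a,b)_29: α=0, u≡1; β=2, v≡18 (mod 29); (1|29)=+1, (18|29)=-1; sign (−1)^0·+1^2·-1^0 = +1.
(a,b)_5: α=-4, u≡1; β=-6, v≡1 (mod 5); (1|5)=+1, (1|5)=+1; sign (−1)^0·+1^-6·+1^-4 = +1.
(a,b)_3: α=4, u≡1; β=2, v≡1 (mod 3); (1|3)=+1, (1|3)=+1; sign (−1)^0·+1^2·+1^4 = +1.
(a,b)_23: α=-4, u≡10; β=-2, v≡14 (mod 23); (10|23)=-1, (14|23)=-1; sign (−1)^0·-1^-2·-1^-4 = +1.
(a,b)_2: α=8, β=12; u≡5, v≡1 (mod 8); ε(u)ε(v)=0·0, αω(v)=8·0, βω(u)=12·1; sum ≡ 0  ⇒  +1.
(a,b)_∞: sgn(1309)=+, sgn(-119)=−, so +1.
|Ram(1309, -119)| = 2, even; anisotropic at {11, 17}.

[11, 17]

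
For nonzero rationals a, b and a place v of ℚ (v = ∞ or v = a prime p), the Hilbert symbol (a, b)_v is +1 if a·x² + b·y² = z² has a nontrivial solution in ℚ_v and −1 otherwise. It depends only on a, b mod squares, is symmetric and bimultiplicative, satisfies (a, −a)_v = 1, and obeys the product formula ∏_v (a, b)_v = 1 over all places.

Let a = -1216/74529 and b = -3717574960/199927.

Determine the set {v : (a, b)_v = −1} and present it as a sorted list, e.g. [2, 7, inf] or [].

[19, 29, 41, inf]

(a, b) ≡ (-19, -13441645) mod (ℚ^×)²; places V = {2, 3, 5, 7, 11, 13, 17, 19, 29, 41, ∞}.
(a,b)_41: α=0, u≡3; β=1, v≡8 (mod 41); (3|41)=-1, (8|41)=+1; sign (−1)^0·-1^1·+1^0 = -1.
(a,b)_7: α=-2, u≡1; β=-1, v≡6 (mod 7); (1|7)=+1, (6|7)=-1; sign (−1)^0·+1^-1·-1^-2 = +1.
(a,b)_3: α=-2, u≡2; β=0, v≡2 (mod 3); (2|3)=-1, (2|3)=-1; sign (−1)^0·-1^0·-1^-2 = +1.
(a,b)_19: α=1, u≡8; β=1, v≡3 (mod 19); (8|19)=-1, (3|19)=-1; sign (−1)^1·-1^1·-1^1 = -1.
(a,b)_5: α=0, u≡1; β=1, v≡4 (mod 5); (1|5)=+1, (4|5)=+1; sign (−1)^0·+1^1·+1^0 = +1.
(a,b)_11: α=0, u≡4; β=2, v≡5 (mod 11); (4|11)=+1, (5|11)=+1; sign (−1)^0·+1^2·+1^0 = +1.
(a,b)_∞: sgn(-19)=−, sgn(-13441645)=−, so -1.
(a,b)_17: α=0, u≡8; β=1, v≡2 (mod 17); (8|17)=+1, (2|17)=+1; sign (−1)^0·+1^1·+1^0 = +1.
(a,b)_2: α=6, β=4; u≡5, v≡3 (mod 8); ε(u)ε(v)=0·1, αω(v)=6·1, βω(u)=4·1; sum ≡ 0  ⇒  +1.
(a,b)_13: α=-2, u≡7; β=-4, v≡10 (mod 13); (7|13)=-1, (10|13)=+1; sign (−1)^0·-1^-4·+1^-2 = +1.
(a,b)_29: α=0, u≡27; β=1, v≡27 (mod 29); (27|29)=-1, (27|29)=-1; sign (−1)^0·-1^1·-1^0 = -1.
(-19, -13441645 / ℚ) ramifies at {19, 29, 41, ∞}: a division algebra.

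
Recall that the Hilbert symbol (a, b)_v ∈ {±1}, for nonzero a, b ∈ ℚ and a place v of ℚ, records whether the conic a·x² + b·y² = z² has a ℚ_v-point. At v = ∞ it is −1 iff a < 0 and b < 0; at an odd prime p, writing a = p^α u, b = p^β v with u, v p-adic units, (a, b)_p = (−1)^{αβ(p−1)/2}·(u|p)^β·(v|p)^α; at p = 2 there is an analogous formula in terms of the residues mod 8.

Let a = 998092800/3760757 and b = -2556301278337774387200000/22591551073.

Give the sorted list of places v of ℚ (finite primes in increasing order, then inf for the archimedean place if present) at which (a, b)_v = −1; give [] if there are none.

Mod squares: a ≡ 231, b ≡ -150535. Check v ∈ {∞, 2, 3, 5, 7, 11, 13, 17, 19, 23}.
v=2: v_2(a)=12, v_2(b)=30; units ≡ 7, 1 (mod 8); ε·ε+αω+βω = 1·0+12·0+30·0 ≡ 0  ⇒  (a,b)_2 = +1.
v=∞: 231 > 0 and -150535 < 0  ⇒  (a,b)_∞ = +1.
v=23: a=23^0·(≡18), b=23^-1·(≡14) mod 23; (18|23)=+1, (14|23)=-1; (−1)^{0·-1·11}·(+1)^-1·(-1)^0 = +1.
v=13: a=13^-2·(≡12), b=13^-4·(≡5) mod 13; (12|13)=+1, (5|13)=-1; (−1)^{-2·-4·6}·(+1)^-4·(-1)^-2 = +1.
v=11: a=11^-1·(≡8), b=11^1·(≡10) mod 11; (8|11)=-1, (10|11)=-1; (−1)^{-1·1·5}·(-1)^1·(-1)^-1 = -1.
v=19: a=19^2·(≡10), b=19^4·(≡3) mod 19; (10|19)=-1, (3|19)=-1; (−1)^{2·4·9}·(-1)^4·(-1)^2 = +1.
v=5: a=5^2·(≡1), b=5^5·(≡2) mod 5; (1|5)=+1, (2|5)=-1; (−1)^{2·5·2}·(+1)^5·(-1)^2 = +1.
v=3: a=3^3·(≡2), b=3^12·(≡2) mod 3; (2|3)=-1, (2|3)=-1; (−1)^{3·12·1}·(-1)^12·(-1)^3 = -1.
v=7: a=7^-1·(≡5), b=7^-1·(≡5) mod 7; (5|7)=-1, (5|7)=-1; (−1)^{-1·-1·3}·(-1)^-1·(-1)^-1 = -1.
v=17: a=17^-2·(≡11), b=17^-3·(≡15) mod 17; (11|17)=-1, (15|17)=+1; (−1)^{-2·-3·8}·(-1)^-3·(+1)^-2 = -1.
(231, -150535 / ℚ) ramifies at {3, 7, 11, 17}: a division algebra.

[3, 7, 11, 17]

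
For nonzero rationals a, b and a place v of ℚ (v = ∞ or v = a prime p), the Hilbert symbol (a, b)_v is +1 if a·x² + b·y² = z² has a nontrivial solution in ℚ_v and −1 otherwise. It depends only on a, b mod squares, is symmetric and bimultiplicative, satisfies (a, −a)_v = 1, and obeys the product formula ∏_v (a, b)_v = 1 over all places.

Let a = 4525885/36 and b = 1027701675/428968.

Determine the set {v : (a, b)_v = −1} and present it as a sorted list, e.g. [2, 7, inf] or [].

[2, 29]

Mod squares: a ≡ 1885, b ≡ 174174. Check v ∈ {∞, 2, 3, 5, 7, 11, 13, 29, 43}.
v=5: a=5^1·(≡2), b=5^2·(≡4) mod 5; (2|5)=-1, (4|5)=+1; (−1)^{1·2·2}·(-1)^2·(+1)^1 = +1.
v=7: a=7^4·(≡2), b=7^1·(≡4) mod 7; (2|7)=+1, (4|7)=+1; (−1)^{4·1·3}·(+1)^1·(+1)^4 = +1.
v=43: a=43^0·(≡36), b=43^-2·(≡10) mod 43; (36|43)=+1, (10|43)=+1; (−1)^{0·-2·21}·(+1)^-2·(+1)^0 = +1.
v=13: a=13^1·(≡7), b=13^3·(≡5) mod 13; (7|13)=-1, (5|13)=-1; (−1)^{1·3·6}·(-1)^3·(-1)^1 = +1.
v=2: v_2(a)=-2, v_2(b)=-3; units ≡ 5, 7 (mod 8); ε·ε+αω+βω = 0·1+-2·0+-3·1 ≡ 1  ⇒  (a,b)_2 = -1.
v=11: a=11^0·(≡4), b=11^1·(≡3) mod 11; (4|11)=+1, (3|11)=+1; (−1)^{0·1·5}·(+1)^1·(+1)^0 = +1.
v=∞: 1885 > 0 and 174174 > 0  ⇒  (a,b)_∞ = +1.
v=3: a=3^-2·(≡1), b=3^5·(≡2) mod 3; (1|3)=+1, (2|3)=-1; (−1)^{-2·5·1}·(+1)^5·(-1)^-2 = +1.
v=29: a=29^1·(≡23), b=29^-1·(≡26) mod 29; (23|29)=+1, (26|29)=-1; (−1)^{1·-1·14}·(+1)^-1·(-1)^1 = -1.
|Ram(1885, 174174)| = 2, even; anisotropic at {2, 29}.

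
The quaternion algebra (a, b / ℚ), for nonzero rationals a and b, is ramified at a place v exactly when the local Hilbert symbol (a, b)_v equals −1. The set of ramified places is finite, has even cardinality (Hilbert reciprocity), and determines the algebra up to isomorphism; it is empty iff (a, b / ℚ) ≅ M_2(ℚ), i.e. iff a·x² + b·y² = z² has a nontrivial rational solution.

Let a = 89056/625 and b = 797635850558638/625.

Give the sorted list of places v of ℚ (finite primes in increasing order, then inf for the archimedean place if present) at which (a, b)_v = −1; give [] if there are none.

[2, 17, 29, 31]

Mod squares: a ≡ 46, b ≡ 182081662. Check v ∈ {∞, 2, 5, 7, 11, 13, 17, 23, 29, 31, 37}.
v=17: a=17^0·(≡6), b=17^1·(≡11) mod 17; (6|17)=-1, (11|17)=-1; (−1)^{0·1·8}·(-1)^1·(-1)^0 = -1.
v=11: a=11^2·(≡6), b=11^0·(≡4) mod 11; (6|11)=-1, (4|11)=+1; (−1)^{2·0·5}·(-1)^0·(+1)^2 = +1.
v=37: a=37^0·(≡10), b=37^1·(≡2) mod 37; (10|37)=+1, (2|37)=-1; (−1)^{0·1·18}·(+1)^1·(-1)^0 = +1.
v=29: a=29^0·(≡27), b=29^1·(≡28) mod 29; (27|29)=-1, (28|29)=+1; (−1)^{0·1·14}·(-1)^1·(+1)^0 = -1.
v=13: a=13^0·(≡6), b=13^2·(≡4) mod 13; (6|13)=-1, (4|13)=+1; (−1)^{0·2·6}·(-1)^2·(+1)^0 = +1.
v=23: a=23^1·(≡2), b=23^3·(≡10) mod 23; (2|23)=+1, (10|23)=-1; (−1)^{1·3·11}·(+1)^3·(-1)^1 = +1.
v=7: a=7^0·(≡1), b=7^3·(≡4) mod 7; (1|7)=+1, (4|7)=+1; (−1)^{0·3·3}·(+1)^3·(+1)^0 = +1.
v=5: a=5^-4·(≡1), b=5^-4·(≡3) mod 5; (1|5)=+1, (3|5)=-1; (−1)^{-4·-4·2}·(+1)^-4·(-1)^-4 = +1.
v=2: v_2(a)=5, v_2(b)=1; units ≡ 7, 7 (mod 8); ε·ε+αω+βω = 1·1+5·0+1·0 ≡ 1  ⇒  (a,b)_2 = -1.
v=31: a=31^0·(≡11), b=31^1·(≡14) mod 31; (11|31)=-1, (14|31)=+1; (−1)^{0·1·15}·(-1)^1·(+1)^0 = -1.
v=∞: 46 > 0 and 182081662 > 0  ⇒  (a,b)_∞ = +1.
(46, 182081662 / ℚ) ramifies at {2, 17, 29, 31}: a division algebra.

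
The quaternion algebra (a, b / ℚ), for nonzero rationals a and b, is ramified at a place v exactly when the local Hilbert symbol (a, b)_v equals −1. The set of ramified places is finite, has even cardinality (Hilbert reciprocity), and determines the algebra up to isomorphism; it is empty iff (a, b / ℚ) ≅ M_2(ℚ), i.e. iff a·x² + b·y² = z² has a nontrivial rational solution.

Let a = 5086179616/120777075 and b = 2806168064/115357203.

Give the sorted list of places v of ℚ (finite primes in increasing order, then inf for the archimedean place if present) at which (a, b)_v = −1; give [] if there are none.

[7, 29]

(a, b) ≡ (23142, 798) mod (ℚ^×)²; places V = {2, 3, 5, 7, 13, 19, 29, 47, 53, ∞}.
(a,b)_5: α=-2, u≡2; β=0, v≡3 (mod 5); (2|5)=-1, (3|5)=-1; sign (−1)^0·-1^0·-1^-2 = +1.
(a,b)_2: α=5, β=9; u≡3, v≡7 (mod 8); ε(u)ε(v)=1·1, αω(v)=5·0, βω(u)=9·1; sum ≡ 0  ⇒  +1.
(a,b)_13: α=0, u≡8; β=-2, v≡7 (mod 13); (8|13)=-1, (7|13)=-1; sign (−1)^0·-1^-2·-1^0 = +1.
(a,b)_∞: sgn(23142)=+, sgn(798)=+, so +1.
(a,b)_47: α=-2, u≡12; β=0, v≡20 (mod 47); (12|47)=+1, (20|47)=-1; sign (−1)^0·+1^0·-1^-2 = +1.
(a,b)_7: α=3, u≡1; β=3, v≡4 (mod 7); (1|7)=+1, (4|7)=+1; sign (−1)^1·+1^3·+1^3 = -1.
(a,b)_53: α=0, u≡26; β=-2, v≡5 (mod 53); (26|53)=-1, (5|53)=-1; sign (−1)^0·-1^-2·-1^0 = +1.
(a,b)_29: α=3, u≡3; β=2, v≡3 (mod 29); (3|29)=-1, (3|29)=-1; sign (−1)^0·-1^2·-1^3 = -1.
(a,b)_3: α=-7, u≡1; β=-5, v≡2 (mod 3); (1|3)=+1, (2|3)=-1; sign (−1)^1·+1^-5·-1^-7 = +1.
(a,b)_19: α=1, u≡14; β=1, v≡1 (mod 19); (14|19)=-1, (1|19)=+1; sign (−1)^1·-1^1·+1^1 = +1.
(23142, 798 / ℚ) ramifies at {7, 29}: a division algebra.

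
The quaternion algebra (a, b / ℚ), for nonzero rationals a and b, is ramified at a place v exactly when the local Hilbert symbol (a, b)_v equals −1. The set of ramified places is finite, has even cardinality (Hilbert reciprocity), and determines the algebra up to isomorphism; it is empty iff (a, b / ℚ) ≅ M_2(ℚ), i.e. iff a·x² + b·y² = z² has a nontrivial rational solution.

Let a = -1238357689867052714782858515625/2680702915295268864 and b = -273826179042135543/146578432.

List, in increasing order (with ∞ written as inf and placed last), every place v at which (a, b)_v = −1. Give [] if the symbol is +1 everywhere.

Mod squares: a ≡ -103845, b ≡ -26027169. Check v ∈ {∞, 2, 3, 5, 7, 11, 13, 19, 23, 37, 41, 43}.
v=11: a=11^-4·(≡8), b=11^-2·(≡2) mod 11; (8|11)=-1, (2|11)=-1; (−1)^{-4·-2·5}·(-1)^-2·(-1)^-4 = +1.
v=5: a=5^7·(≡4), b=5^0·(≡1) mod 5; (4|5)=+1, (1|5)=+1; (−1)^{7·0·2}·(+1)^0·(+1)^7 = +1.
v=43: a=43^1·(≡24), b=43^1·(≡2) mod 43; (24|43)=+1, (2|43)=-1; (−1)^{1·1·21}·(+1)^1·(-1)^1 = +1.
v=13: a=13^-6·(≡12), b=13^-2·(≡3) mod 13; (12|13)=+1, (3|13)=+1; (−1)^{-6·-2·6}·(+1)^-2·(+1)^-6 = +1.
v=19: a=19^6·(≡11), b=19^3·(≡7) mod 19; (11|19)=+1, (7|19)=+1; (−1)^{6·3·9}·(+1)^3·(+1)^6 = +1.
v=37: a=37^2·(≡31), b=37^1·(≡36) mod 37; (31|37)=-1, (36|37)=+1; (−1)^{2·1·18}·(-1)^1·(+1)^2 = -1.
v=7: a=7^-3·(≡3), b=7^-1·(≡4) mod 7; (3|7)=-1, (4|7)=+1; (−1)^{-3·-1·3}·(-1)^-1·(+1)^-3 = +1.
v=23: a=23^7·(≡6), b=23^4·(≡22) mod 23; (6|23)=+1, (22|23)=-1; (−1)^{7·4·11}·(+1)^4·(-1)^7 = -1.
v=2: v_2(a)=-12, v_2(b)=-10; units ≡ 3, 7 (mod 8); ε·ε+αω+βω = 1·1+-12·0+-10·1 ≡ 1  ⇒  (a,b)_2 = -1.
v=∞: -103845 < 0 and -26027169 < 0  ⇒  (a,b)_∞ = -1.
v=41: a=41^2·(≡33), b=41^1·(≡12) mod 41; (33|41)=+1, (12|41)=-1; (−1)^{2·1·20}·(+1)^1·(-1)^2 = +1.
v=3: a=3^-3·(≡2), b=3^7·(≡1) mod 3; (2|3)=-1, (1|3)=+1; (−1)^{-3·7·1}·(-1)^7·(+1)^-3 = +1.
Ram(-103845, -26027169) = {2, 23, 37, ∞}; no ℚ_2-point on the conic.

[2, 23, 37, inf]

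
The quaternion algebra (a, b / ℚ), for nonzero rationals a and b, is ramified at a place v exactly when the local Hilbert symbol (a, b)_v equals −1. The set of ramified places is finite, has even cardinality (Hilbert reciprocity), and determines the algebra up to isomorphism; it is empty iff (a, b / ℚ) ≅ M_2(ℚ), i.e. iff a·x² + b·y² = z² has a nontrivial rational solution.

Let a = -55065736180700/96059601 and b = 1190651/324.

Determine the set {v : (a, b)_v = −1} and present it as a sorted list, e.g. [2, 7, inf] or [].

[11, 47]

Mod squares: a ≡ -47, b ≡ 11. Check v ∈ {∞, 2, 3, 5, 7, 11, 47}.
v=2: v_2(a)=2, v_2(b)=-2; units ≡ 1, 3 (mod 8); ε·ε+αω+βω = 0·1+2·1+-2·0 ≡ 0  ⇒  (a,b)_2 = +1.
v=47: a=47^5·(≡5), b=47^2·(≡5) mod 47; (5|47)=-1, (5|47)=-1; (−1)^{5·2·23}·(-1)^2·(-1)^5 = -1.
v=11: a=11^-4·(≡6), b=11^1·(≡9) mod 11; (6|11)=-1, (9|11)=+1; (−1)^{-4·1·5}·(-1)^1·(+1)^-4 = -1.
v=5: a=5^2·(≡2), b=5^0·(≡4) mod 5; (2|5)=-1, (4|5)=+1; (−1)^{2·0·2}·(-1)^0·(+1)^2 = +1.
v=∞: -47 < 0 and 11 > 0  ⇒  (a,b)_∞ = +1.
v=7: a=7^4·(≡1), b=7^2·(≡1) mod 7; (1|7)=+1, (1|7)=+1; (−1)^{4·2·3}·(+1)^2·(+1)^4 = +1.
v=3: a=3^-8·(≡1), b=3^-4·(≡2) mod 3; (1|3)=+1, (2|3)=-1; (−1)^{-8·-4·1}·(+1)^-4·(-1)^-8 = +1.
(-47, 11 / ℚ) ramifies at {11, 47}: a division algebra.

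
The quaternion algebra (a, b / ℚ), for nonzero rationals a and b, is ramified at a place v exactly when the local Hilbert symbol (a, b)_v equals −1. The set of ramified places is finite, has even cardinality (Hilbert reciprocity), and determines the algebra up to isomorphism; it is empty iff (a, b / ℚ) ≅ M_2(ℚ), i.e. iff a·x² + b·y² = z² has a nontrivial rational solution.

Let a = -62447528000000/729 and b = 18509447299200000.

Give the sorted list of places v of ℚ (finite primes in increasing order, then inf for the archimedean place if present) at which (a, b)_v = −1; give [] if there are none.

[2, 5, 11, 19]

(a, b) ≡ (-92378, 2805) mod (ℚ^×)²; places V = {2, 3, 5, 11, 13, 17, 19, ∞}.
(a,b)_∞: sgn(-92378)=−, sgn(2805)=+, so +1.
(a,b)_13: α=3, u≡7; β=4, v≡12 (mod 13); (7|13)=-1, (12|13)=+1; sign (−1)^0·-1^4·+1^3 = +1.
(a,b)_5: α=6, u≡2; β=5, v≡4 (mod 5); (2|5)=-1, (4|5)=+1; sign (−1)^0·-1^5·+1^6 = -1.
(a,b)_11: α=1, u≡10; β=1, v≡7 (mod 11); (10|11)=-1, (7|11)=-1; sign (−1)^1·-1^1·-1^1 = -1.
(a,b)_3: α=-6, u≡1; β=1, v≡2 (mod 3); (1|3)=+1, (2|3)=-1; sign (−1)^0·+1^1·-1^-6 = +1.
(a,b)_2: α=9, β=10; u≡3, v≡5 (mod 8); ε(u)ε(v)=1·0, αω(v)=9·1, βω(u)=10·1; sum ≡ 1  ⇒  -1.
(a,b)_19: α=1, u≡2; β=2, v≡2 (mod 19); (2|19)=-1, (2|19)=-1; sign (−1)^0·-1^2·-1^1 = -1.
(a,b)_17: α=1, u≡6; β=1, v≡14 (mod 17); (6|17)=-1, (14|17)=-1; sign (−1)^0·-1^1·-1^1 = +1.
Ram(-92378, 2805) = {2, 5, 11, 19}; no ℚ_2-point on the conic.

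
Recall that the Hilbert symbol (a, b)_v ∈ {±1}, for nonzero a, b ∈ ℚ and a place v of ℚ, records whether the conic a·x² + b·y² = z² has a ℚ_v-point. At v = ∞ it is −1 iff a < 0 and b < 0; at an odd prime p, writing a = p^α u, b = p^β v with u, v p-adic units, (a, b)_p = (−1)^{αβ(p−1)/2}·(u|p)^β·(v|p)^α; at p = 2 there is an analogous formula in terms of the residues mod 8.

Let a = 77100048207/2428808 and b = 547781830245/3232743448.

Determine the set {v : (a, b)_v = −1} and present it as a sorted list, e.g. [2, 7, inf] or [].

[2, 7]

Mod squares: a ≡ 14, b ≡ 110. Check v ∈ {∞, 2, 3, 5, 7, 11, 13, 19, 23, 29, 41}.
v=5: a=5^0·(≡4), b=5^1·(≡3) mod 5; (4|5)=+1, (3|5)=-1; (−1)^{0·1·2}·(+1)^1·(-1)^0 = +1.
v=2: v_2(a)=-3, v_2(b)=-3; units ≡ 7, 7 (mod 8); ε·ε+αω+βω = 1·1+-3·0+-3·0 ≡ 1  ⇒  (a,b)_2 = -1.
v=3: a=3^6·(≡2), b=3^6·(≡2) mod 3; (2|3)=-1, (2|3)=-1; (−1)^{6·6·1}·(-1)^6·(-1)^6 = +1.
v=∞: 14 > 0 and 110 > 0  ⇒  (a,b)_∞ = +1.
v=11: a=11^0·(≡9), b=11^-3·(≡7) mod 11; (9|11)=+1, (7|11)=-1; (−1)^{0·-3·5}·(+1)^-3·(-1)^0 = +1.
v=19: a=19^-2·(≡10), b=19^-2·(≡14) mod 19; (10|19)=-1, (14|19)=-1; (−1)^{-2·-2·9}·(-1)^-2·(-1)^-2 = +1.
v=7: a=7^1·(≡1), b=7^0·(≡5) mod 7; (1|7)=+1, (5|7)=-1; (−1)^{1·0·3}·(+1)^0·(-1)^1 = -1.
v=23: a=23^2·(≡22), b=23^2·(≡8) mod 23; (22|23)=-1, (8|23)=+1; (−1)^{2·2·11}·(-1)^2·(+1)^2 = +1.
v=29: a=29^-2·(≡17), b=29^-2·(≡13) mod 29; (17|29)=-1, (13|29)=+1; (−1)^{-2·-2·14}·(-1)^-2·(+1)^-2 = +1.
v=41: a=41^0·(≡3), b=41^2·(≡29) mod 41; (3|41)=-1, (29|41)=-1; (−1)^{0·2·20}·(-1)^2·(-1)^0 = +1.
v=13: a=13^4·(≡10), b=13^2·(≡2) mod 13; (10|13)=+1, (2|13)=-1; (−1)^{4·2·6}·(+1)^2·(-1)^4 = +1.
|Ram(14, 110)| = 2, even; anisotropic at {2, 7}.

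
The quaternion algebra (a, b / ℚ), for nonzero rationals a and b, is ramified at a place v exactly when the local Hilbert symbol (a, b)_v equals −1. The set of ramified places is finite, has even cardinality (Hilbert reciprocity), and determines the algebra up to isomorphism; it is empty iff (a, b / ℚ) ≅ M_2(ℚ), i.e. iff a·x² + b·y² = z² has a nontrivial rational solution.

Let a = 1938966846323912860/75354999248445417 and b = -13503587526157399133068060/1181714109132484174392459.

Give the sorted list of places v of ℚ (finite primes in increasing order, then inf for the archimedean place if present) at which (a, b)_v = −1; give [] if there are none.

[2, 3, 5, 7, 19, 29]

(a, b) ≡ (57855, -19285) mod (ℚ^×)²; places V = {2, 3, 5, 7, 13, 19, 29, 31, ∞}.
(a,b)_29: α=3, u≡20; β=5, v≡17 (mod 29); (20|29)=+1, (17|29)=-1; sign (−1)^0·+1^5·-1^3 = -1.
(a,b)_7: α=7, u≡5; β=9, v≡6 (mod 7); (5|7)=-1, (6|7)=-1; sign (−1)^1·-1^9·-1^7 = -1.
(a,b)_∞: sgn(57855)=+, sgn(-19285)=−, so +1.
(a,b)_3: α=-5, u≡1; β=-4, v≡2 (mod 3); (1|3)=+1, (2|3)=-1; sign (−1)^0·+1^-4·-1^-5 = -1.
(a,b)_5: α=1, u≡1; β=1, v≡2 (mod 5); (1|5)=+1, (2|5)=-1; sign (−1)^0·+1^1·-1^1 = -1.
(a,b)_19: α=-9, u≡17; β=-15, v≡5 (mod 19); (17|19)=+1, (5|19)=+1; sign (−1)^1·+1^-15·+1^-9 = -1.
(a,b)_2: α=2, β=2; u≡7, v≡3 (mod 8); ε(u)ε(v)=1·1, αω(v)=2·1, βω(u)=2·0; sum ≡ 1  ⇒  -1.
(a,b)_31: α=-2, u≡28; β=-2, v≡10 (mod 31); (28|31)=+1, (10|31)=+1; sign (−1)^0·+1^-2·+1^-2 = +1.
(a,b)_13: α=6, u≡6; β=8, v≡8 (mod 13); (6|13)=-1, (8|13)=-1; sign (−1)^0·-1^8·-1^6 = +1.
(57855, -19285 / ℚ) ramifies at {2, 3, 5, 7, 19, 29}: a division algebra.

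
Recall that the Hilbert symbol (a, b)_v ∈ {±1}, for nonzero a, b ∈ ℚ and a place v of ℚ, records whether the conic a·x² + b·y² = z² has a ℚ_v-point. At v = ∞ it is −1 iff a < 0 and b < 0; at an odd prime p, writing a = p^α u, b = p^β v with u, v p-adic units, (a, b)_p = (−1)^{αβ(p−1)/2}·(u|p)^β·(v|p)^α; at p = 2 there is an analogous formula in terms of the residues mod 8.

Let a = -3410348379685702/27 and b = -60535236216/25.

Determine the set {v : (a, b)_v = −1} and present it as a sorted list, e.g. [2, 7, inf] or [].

Mod squares: a ≡ -22386, b ≡ -1827534. Check v ∈ {∞, 2, 3, 5, 7, 13, 17, 19, 23, 41}.
v=13: a=13^3·(≡8), b=13^2·(≡7) mod 13; (8|13)=-1, (7|13)=-1; (−1)^{3·2·6}·(-1)^2·(-1)^3 = -1.
v=2: v_2(a)=1, v_2(b)=3; units ≡ 7, 1 (mod 8); ε·ε+αω+βω = 1·0+1·0+3·0 ≡ 0  ⇒  (a,b)_2 = +1.
v=19: a=19^2·(≡13), b=19^1·(≡16) mod 19; (13|19)=-1, (16|19)=+1; (−1)^{2·1·9}·(-1)^1·(+1)^2 = -1.
v=17: a=17^2·(≡5), b=17^1·(≡6) mod 17; (5|17)=-1, (6|17)=-1; (−1)^{2·1·8}·(-1)^1·(-1)^2 = -1.
v=3: a=3^-3·(≡2), b=3^1·(≡2) mod 3; (2|3)=-1, (2|3)=-1; (−1)^{-3·1·1}·(-1)^1·(-1)^-3 = -1.
v=23: a=23^2·(≡9), b=23^1·(≡14) mod 23; (9|23)=+1, (14|23)=-1; (−1)^{2·1·11}·(+1)^1·(-1)^2 = +1.
v=7: a=7^3·(≡1), b=7^2·(≡5) mod 7; (1|7)=+1, (5|7)=-1; (−1)^{3·2·3}·(+1)^2·(-1)^3 = -1.
v=∞: -22386 < 0 and -1827534 < 0  ⇒  (a,b)_∞ = -1.
v=41: a=41^1·(≡29), b=41^1·(≡29) mod 41; (29|41)=-1, (29|41)=-1; (−1)^{1·1·20}·(-1)^1·(-1)^1 = +1.
v=5: a=5^0·(≡4), b=5^-2·(≡4) mod 5; (4|5)=+1, (4|5)=+1; (−1)^{0·-2·2}·(+1)^-2·(+1)^0 = +1.
Ram(-22386, -1827534) = {3, 7, 13, 17, 19, ∞}; no ℚ_3-point on the conic.

[3, 7, 13, 17, 19, inf]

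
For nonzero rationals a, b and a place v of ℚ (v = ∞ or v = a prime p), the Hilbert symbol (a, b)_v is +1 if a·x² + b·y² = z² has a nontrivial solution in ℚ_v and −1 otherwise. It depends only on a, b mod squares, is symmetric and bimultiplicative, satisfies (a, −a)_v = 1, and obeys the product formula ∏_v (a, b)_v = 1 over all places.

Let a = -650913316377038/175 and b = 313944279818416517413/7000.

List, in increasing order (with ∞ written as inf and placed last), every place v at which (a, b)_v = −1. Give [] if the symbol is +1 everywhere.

(a, b) ≡ (-34034, 195184990) mod (ℚ^×)²; places V = {2, 5, 7, 11, 13, 17, 29, 31, 37, ∞}.
(a,b)_37: α=2, u≡2; β=3, v≡17 (mod 37); (2|37)=-1, (17|37)=-1; sign (−1)^0·-1^3·-1^2 = -1.
(a,b)_7: α=-1, u≡5; β=-1, v≡4 (mod 7); (5|7)=-1, (4|7)=+1; sign (−1)^1·-1^-1·+1^-1 = +1.
(a,b)_29: α=2, u≡11; β=4, v≡21 (mod 29); (11|29)=-1, (21|29)=-1; sign (−1)^0·-1^4·-1^2 = +1.
(a,b)_31: α=2, u≡16; β=3, v≡20 (mod 31); (16|31)=+1, (20|31)=+1; sign (−1)^0·+1^3·+1^2 = +1.
(a,b)_13: α=1, u≡6; β=1, v≡10 (mod 13); (6|13)=-1, (10|13)=+1; sign (−1)^0·-1^1·+1^1 = -1.
(a,b)_2: α=1, β=-3; u≡7, v≡7 (mod 8); ε(u)ε(v)=1·1, αω(v)=1·0, βω(u)=-3·0; sum ≡ 1  ⇒  -1.
(a,b)_5: α=-2, u≡1; β=-3, v≡3 (mod 5); (1|5)=+1, (3|5)=-1; sign (−1)^0·+1^-3·-1^-2 = +1.
(a,b)_17: α=1, u≡16; β=1, v≡11 (mod 17); (16|17)=+1, (11|17)=-1; sign (−1)^0·+1^1·-1^1 = -1.
(a,b)_∞: sgn(-34034)=−, sgn(195184990)=+, so +1.
(a,b)_11: α=3, u≡2; β=3, v≡1 (mod 11); (2|11)=-1, (1|11)=+1; sign (−1)^1·-1^3·+1^3 = +1.
(-34034, 195184990 / ℚ) ramifies at {2, 13, 17, 37}: a division algebra.

[2, 13, 17, 37]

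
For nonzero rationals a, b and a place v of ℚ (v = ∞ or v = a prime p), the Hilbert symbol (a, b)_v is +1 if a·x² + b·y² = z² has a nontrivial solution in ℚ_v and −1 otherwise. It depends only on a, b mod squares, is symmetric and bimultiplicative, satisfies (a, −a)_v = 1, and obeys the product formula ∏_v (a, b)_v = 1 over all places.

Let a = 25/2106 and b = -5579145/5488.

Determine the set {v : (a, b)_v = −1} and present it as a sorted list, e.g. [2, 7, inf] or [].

[3, 7]

Mod squares: a ≡ 26, b ≡ -15015. Check v ∈ {∞, 2, 3, 5, 7, 11, 13, 17}.
v=2: v_2(a)=-1, v_2(b)=-4; units ≡ 5, 1 (mod 8); ε·ε+αω+βω = 0·0+-1·0+-4·1 ≡ 0  ⇒  (a,b)_2 = +1.
v=∞: 26 > 0 and -15015 < 0  ⇒  (a,b)_∞ = +1.
v=3: a=3^-4·(≡2), b=3^3·(≡2) mod 3; (2|3)=-1, (2|3)=-1; (−1)^{-4·3·1}·(-1)^3·(-1)^-4 = -1.
v=7: a=7^0·(≡3), b=7^-3·(≡1) mod 7; (3|7)=-1, (1|7)=+1; (−1)^{0·-3·3}·(-1)^-3·(+1)^0 = -1.
v=5: a=5^2·(≡1), b=5^1·(≡2) mod 5; (1|5)=+1, (2|5)=-1; (−1)^{2·1·2}·(+1)^1·(-1)^2 = +1.
v=13: a=13^-1·(≡2), b=13^1·(≡2) mod 13; (2|13)=-1, (2|13)=-1; (−1)^{-1·1·6}·(-1)^1·(-1)^-1 = +1.
v=17: a=17^0·(≡13), b=17^2·(≡9) mod 17; (13|17)=+1, (9|17)=+1; (−1)^{0·2·8}·(+1)^2·(+1)^0 = +1.
v=11: a=11^0·(≡5), b=11^1·(≡7) mod 11; (5|11)=+1, (7|11)=-1; (−1)^{0·1·5}·(+1)^1·(-1)^0 = +1.
|Ram(26, -15015)| = 2, even; anisotropic at {3, 7}.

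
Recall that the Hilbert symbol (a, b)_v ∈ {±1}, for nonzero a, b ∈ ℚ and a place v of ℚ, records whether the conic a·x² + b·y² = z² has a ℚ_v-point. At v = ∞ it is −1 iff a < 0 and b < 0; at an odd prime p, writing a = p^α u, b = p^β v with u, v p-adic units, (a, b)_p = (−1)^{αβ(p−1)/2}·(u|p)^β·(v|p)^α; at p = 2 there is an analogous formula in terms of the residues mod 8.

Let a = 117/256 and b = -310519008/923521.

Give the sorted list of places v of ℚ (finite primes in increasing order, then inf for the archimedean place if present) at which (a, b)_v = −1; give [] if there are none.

[2, 13]

Mod squares: a ≡ 13, b ≡ -2958. Check v ∈ {∞, 2, 3, 13, 17, 29, 31}.
v=3: a=3^2·(≡1), b=3^9·(≡1) mod 3; (1|3)=+1, (1|3)=+1; (−1)^{2·9·1}·(+1)^9·(+1)^2 = +1.
v=13: a=13^1·(≡1), b=13^0·(≡6) mod 13; (1|13)=+1, (6|13)=-1; (−1)^{1·0·6}·(+1)^0·(-1)^1 = -1.
v=2: v_2(a)=-8, v_2(b)=5; units ≡ 5, 1 (mod 8); ε·ε+αω+βω = 0·0+-8·0+5·1 ≡ 1  ⇒  (a,b)_2 = -1.
v=31: a=31^0·(≡3), b=31^-4·(≡25) mod 31; (3|31)=-1, (25|31)=+1; (−1)^{0·-4·15}·(-1)^-4·(+1)^0 = +1.
v=17: a=17^0·(≡15), b=17^1·(≡1) mod 17; (15|17)=+1, (1|17)=+1; (−1)^{0·1·8}·(+1)^1·(+1)^0 = +1.
v=29: a=29^0·(≡23), b=29^1·(≡11) mod 29; (23|29)=+1, (11|29)=-1; (−1)^{0·1·14}·(+1)^1·(-1)^0 = +1.
v=∞: 13 > 0 and -2958 < 0  ⇒  (a,b)_∞ = +1.
Ram(13, -2958) = {2, 13}; no ℚ_2-point on the conic.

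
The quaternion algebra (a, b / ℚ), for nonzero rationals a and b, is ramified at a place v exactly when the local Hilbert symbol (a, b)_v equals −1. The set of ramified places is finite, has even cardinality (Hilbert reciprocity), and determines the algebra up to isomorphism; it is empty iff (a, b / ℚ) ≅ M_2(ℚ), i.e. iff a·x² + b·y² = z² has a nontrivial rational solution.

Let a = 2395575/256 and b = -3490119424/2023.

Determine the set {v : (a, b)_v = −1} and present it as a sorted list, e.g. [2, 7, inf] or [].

[2, 11, 41, 43]

(a, b) ≡ (7, -95432953) mod (ℚ^×)²; places V = {2, 3, 5, 7, 11, 13, 17, 19, 37, 41, 43, ∞}.
(a,b)_41: α=0, u≡15; β=1, v≡17 (mod 41); (15|41)=-1, (17|41)=-1; sign (−1)^0·-1^1·-1^0 = -1.
(a,b)_11: α=0, u≡2; β=1, v≡2 (mod 11); (2|11)=-1, (2|11)=-1; sign (−1)^0·-1^1·-1^0 = -1.
(a,b)_5: α=2, u≡3; β=0, v≡2 (mod 5); (3|5)=-1, (2|5)=-1; sign (−1)^0·-1^0·-1^2 = +1.
(a,b)_17: α=0, u≡3; β=-2, v≡1 (mod 17); (3|17)=-1, (1|17)=+1; sign (−1)^0·-1^-2·+1^0 = +1.
(a,b)_7: α=1, u≡4; β=-1, v≡3 (mod 7); (4|7)=+1, (3|7)=-1; sign (−1)^1·+1^-1·-1^1 = +1.
(a,b)_37: α=0, u≡9; β=1, v≡4 (mod 37); (9|37)=+1, (4|37)=+1; sign (−1)^0·+1^1·+1^0 = +1.
(a,b)_19: α=0, u≡4; β=1, v≡13 (mod 19); (4|19)=+1, (13|19)=-1; sign (−1)^0·+1^1·-1^0 = +1.
(a,b)_2: α=-8, β=8; u≡7, v≡7 (mod 8); ε(u)ε(v)=1·1, αω(v)=-8·0, βω(u)=8·0; sum ≡ 1  ⇒  -1.
(a,b)_13: α=2, u≡2; β=0, v≡5 (mod 13); (2|13)=-1, (5|13)=-1; sign (−1)^0·-1^0·-1^2 = +1.
(a,b)_43: α=0, u≡42; β=1, v≡14 (mod 43); (42|43)=-1, (14|43)=+1; sign (−1)^0·-1^1·+1^0 = -1.
(a,b)_∞: sgn(7)=+, sgn(-95432953)=−, so +1.
(a,b)_3: α=4, u≡1; β=0, v≡2 (mod 3); (1|3)=+1, (2|3)=-1; sign (−1)^0·+1^0·-1^4 = +1.
Ram(7, -95432953) = {2, 11, 41, 43}; no ℚ_2-point on the conic.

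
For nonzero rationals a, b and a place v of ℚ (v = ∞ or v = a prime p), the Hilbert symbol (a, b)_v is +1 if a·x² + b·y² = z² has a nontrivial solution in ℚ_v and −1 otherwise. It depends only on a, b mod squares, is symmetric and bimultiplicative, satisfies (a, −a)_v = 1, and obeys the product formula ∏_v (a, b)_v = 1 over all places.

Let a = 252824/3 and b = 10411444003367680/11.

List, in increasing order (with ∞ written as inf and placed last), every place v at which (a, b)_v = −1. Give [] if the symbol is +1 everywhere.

(a, b) ≡ (1122, 6545) mod (ℚ^×)²; places V = {2, 3, 5, 7, 11, 13, 17, ∞}.
(a,b)_5: α=0, u≡3; β=1, v≡1 (mod 5); (3|5)=-1, (1|5)=+1; sign (−1)^0·-1^1·+1^0 = -1.
(a,b)_13: α=2, u≡9; β=6, v≡2 (mod 13); (9|13)=+1, (2|13)=-1; sign (−1)^0·+1^6·-1^2 = +1.
(a,b)_∞: sgn(1122)=+, sgn(6545)=+, so +1.
(a,b)_7: α=0, u≡4; β=3, v≡2 (mod 7); (4|7)=+1, (2|7)=+1; sign (−1)^0·+1^3·+1^0 = +1.
(a,b)_17: α=1, u≡16; β=3, v≡11 (mod 17); (16|17)=+1, (11|17)=-1; sign (−1)^0·+1^3·-1^1 = -1.
(a,b)_3: α=-1, u≡2; β=0, v≡2 (mod 3); (2|3)=-1, (2|3)=-1; sign (−1)^0·-1^0·-1^-1 = -1.
(a,b)_2: α=3, β=8; u≡1, v≡1 (mod 8); ε(u)ε(v)=0·0, αω(v)=3·0, βω(u)=8·0; sum ≡ 0  ⇒  +1.
(a,b)_11: α=1, u≡9; β=-1, v≡9 (mod 11); (9|11)=+1, (9|11)=+1; sign (−1)^1·+1^-1·+1^1 = -1.
|Ram(1122, 6545)| = 4, even; anisotropic at {3, 5, 11, 17}.

[3, 5, 11, 17]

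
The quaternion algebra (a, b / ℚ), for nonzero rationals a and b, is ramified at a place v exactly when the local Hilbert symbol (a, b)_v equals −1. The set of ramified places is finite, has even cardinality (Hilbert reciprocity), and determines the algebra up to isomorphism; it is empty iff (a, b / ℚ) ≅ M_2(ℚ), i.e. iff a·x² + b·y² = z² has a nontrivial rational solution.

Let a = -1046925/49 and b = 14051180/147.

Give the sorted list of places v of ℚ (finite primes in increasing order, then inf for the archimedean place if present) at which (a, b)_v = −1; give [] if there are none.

Mod squares: a ≡ -517, b ≡ 36465. Check v ∈ {∞, 2, 3, 5, 7, 11, 13, 17, 47}.
v=2: v_2(a)=0, v_2(b)=2; units ≡ 3, 1 (mod 8); ε·ε+αω+βω = 1·0+0·0+2·1 ≡ 0  ⇒  (a,b)_2 = +1.
v=13: a=13^0·(≡3), b=13^1·(≡10) mod 13; (3|13)=+1, (10|13)=+1; (−1)^{0·1·6}·(+1)^1·(+1)^0 = +1.
v=7: a=7^-2·(≡2), b=7^-2·(≡1) mod 7; (2|7)=+1, (1|7)=+1; (−1)^{-2·-2·3}·(+1)^-2·(+1)^-2 = +1.
v=11: a=11^1·(≡6), b=11^1·(≡4) mod 11; (6|11)=-1, (4|11)=+1; (−1)^{1·1·5}·(-1)^1·(+1)^1 = +1.
v=17: a=17^0·(≡7), b=17^3·(≡5) mod 17; (7|17)=-1, (5|17)=-1; (−1)^{0·3·8}·(-1)^3·(-1)^0 = -1.
v=5: a=5^2·(≡2), b=5^1·(≡3) mod 5; (2|5)=-1, (3|5)=-1; (−1)^{2·1·2}·(-1)^1·(-1)^2 = -1.
v=47: a=47^1·(≡25), b=47^0·(≡10) mod 47; (25|47)=+1, (10|47)=-1; (−1)^{1·0·23}·(+1)^0·(-1)^1 = -1.
v=∞: -517 < 0 and 36465 > 0  ⇒  (a,b)_∞ = +1.
v=3: a=3^4·(≡2), b=3^-1·(≡2) mod 3; (2|3)=-1, (2|3)=-1; (−1)^{4·-1·1}·(-1)^-1·(-1)^4 = -1.
|Ram(-517, 36465)| = 4, even; anisotropic at {3, 5, 17, 47}.

[3, 5, 17, 47]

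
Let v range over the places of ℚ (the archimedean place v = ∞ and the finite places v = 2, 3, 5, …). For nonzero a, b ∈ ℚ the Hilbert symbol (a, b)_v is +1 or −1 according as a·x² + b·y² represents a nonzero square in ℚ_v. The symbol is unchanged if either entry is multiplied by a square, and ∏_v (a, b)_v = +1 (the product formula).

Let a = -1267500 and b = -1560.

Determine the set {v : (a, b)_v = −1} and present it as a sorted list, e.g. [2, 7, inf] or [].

[2, 3, 5, inf]

(a, b) ≡ (-3, -390) mod (ℚ^×)²; places V = {2, 3, 5, 13, ∞}.
(a,b)_2: α=2, β=3; u≡5, v≡5 (mod 8); ε(u)ε(v)=0·0, αω(v)=2·1, βω(u)=3·1; sum ≡ 1  ⇒  -1.
(a,b)_13: α=2, u≡1; β=1, v≡10 (mod 13); (1|13)=+1, (10|13)=+1; sign (−1)^0·+1^1·+1^2 = +1.
(a,b)_∞: sgn(-3)=−, sgn(-390)=−, so -1.
(a,b)_5: α=4, u≡2; β=1, v≡3 (mod 5); (2|5)=-1, (3|5)=-1; sign (−1)^0·-1^1·-1^4 = -1.
(a,b)_3: α=1, u≡2; β=1, v≡2 (mod 3); (2|3)=-1, (2|3)=-1; sign (−1)^1·-1^1·-1^1 = -1.
|Ram(-3, -390)| = 4, even; anisotropic at {2, 3, 5, ∞}.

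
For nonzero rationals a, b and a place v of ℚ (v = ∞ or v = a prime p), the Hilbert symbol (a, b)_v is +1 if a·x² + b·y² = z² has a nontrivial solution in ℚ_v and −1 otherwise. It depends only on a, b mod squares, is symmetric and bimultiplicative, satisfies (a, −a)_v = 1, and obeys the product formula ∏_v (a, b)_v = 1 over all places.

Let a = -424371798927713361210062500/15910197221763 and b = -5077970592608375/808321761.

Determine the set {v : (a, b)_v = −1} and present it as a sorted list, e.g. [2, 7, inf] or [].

[5, 11, 29, inf]

Mod squares: a ≡ -3, b ≡ -59015. Check v ∈ {∞, 2, 3, 5, 7, 11, 13, 17, 29, 37}.
v=11: a=11^2·(≡6), b=11^1·(≡9) mod 11; (6|11)=-1, (9|11)=+1; (−1)^{2·1·5}·(-1)^1·(+1)^2 = -1.
v=∞: -3 < 0 and -59015 < 0  ⇒  (a,b)_∞ = -1.
v=13: a=13^-2·(≡10), b=13^-2·(≡5) mod 13; (10|13)=+1, (5|13)=-1; (−1)^{-2·-2·6}·(+1)^-2·(-1)^-2 = +1.
v=7: a=7^4·(≡2), b=7^2·(≡2) mod 7; (2|7)=+1, (2|7)=+1; (−1)^{4·2·3}·(+1)^2·(+1)^4 = +1.
v=3: a=3^-23·(≡2), b=3^-14·(≡1) mod 3; (2|3)=-1, (1|3)=+1; (−1)^{-23·-14·1}·(-1)^-14·(+1)^-23 = +1.
v=2: v_2(a)=2, v_2(b)=0; units ≡ 5, 1 (mod 8); ε·ε+αω+βω = 0·0+2·0+0·1 ≡ 0  ⇒  (a,b)_2 = +1.
v=17: a=17^6·(≡10), b=17^4·(≡15) mod 17; (10|17)=-1, (15|17)=+1; (−1)^{6·4·8}·(-1)^4·(+1)^6 = +1.
v=29: a=29^4·(≡8), b=29^3·(≡22) mod 29; (8|29)=-1, (22|29)=+1; (−1)^{4·3·14}·(-1)^3·(+1)^4 = -1.
v=37: a=37^2·(≡7), b=37^1·(≡11) mod 37; (7|37)=+1, (11|37)=+1; (−1)^{2·1·18}·(+1)^1·(+1)^2 = +1.
v=5: a=5^6·(≡2), b=5^3·(≡3) mod 5; (2|5)=-1, (3|5)=-1; (−1)^{6·3·2}·(-1)^3·(-1)^6 = -1.
|Ram(-3, -59015)| = 4, even; anisotropic at {5, 11, 29, ∞}.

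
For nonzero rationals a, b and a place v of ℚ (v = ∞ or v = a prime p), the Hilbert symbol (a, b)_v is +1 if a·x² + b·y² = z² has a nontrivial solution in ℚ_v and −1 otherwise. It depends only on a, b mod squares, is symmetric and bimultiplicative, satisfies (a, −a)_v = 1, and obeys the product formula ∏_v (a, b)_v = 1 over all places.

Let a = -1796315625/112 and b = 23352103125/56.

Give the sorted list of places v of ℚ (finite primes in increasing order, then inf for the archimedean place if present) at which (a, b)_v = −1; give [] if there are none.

(a, b) ≡ (-7735, 1190) mod (ℚ^×)²; places V = {2, 3, 5, 7, 13, 17, ∞}.
(a,b)_∞: sgn(-7735)=−, sgn(1190)=+, so +1.
(a,b)_2: α=-4, β=-3; u≡1, v≡3 (mod 8); ε(u)ε(v)=0·1, αω(v)=-4·1, βω(u)=-3·0; sum ≡ 0  ⇒  +1.
(a,b)_17: α=3, u≡13; β=3, v≡2 (mod 17); (13|17)=+1, (2|17)=+1; sign (−1)^0·+1^3·+1^3 = +1.
(a,b)_3: α=2, u≡2; β=2, v≡2 (mod 3); (2|3)=-1, (2|3)=-1; sign (−1)^0·-1^2·-1^2 = +1.
(a,b)_5: α=5, u≡2; β=5, v≡3 (mod 5); (2|5)=-1, (3|5)=-1; sign (−1)^0·-1^5·-1^5 = +1.
(a,b)_13: α=1, u≡4; β=2, v≡5 (mod 13); (4|13)=+1, (5|13)=-1; sign (−1)^0·+1^2·-1^1 = -1.
(a,b)_7: α=-1, u≡4; β=-1, v≡1 (mod 7); (4|7)=+1, (1|7)=+1; sign (−1)^1·+1^-1·+1^-1 = -1.
(-7735, 1190 / ℚ) ramifies at {7, 13}: a division algebra.

[7, 13]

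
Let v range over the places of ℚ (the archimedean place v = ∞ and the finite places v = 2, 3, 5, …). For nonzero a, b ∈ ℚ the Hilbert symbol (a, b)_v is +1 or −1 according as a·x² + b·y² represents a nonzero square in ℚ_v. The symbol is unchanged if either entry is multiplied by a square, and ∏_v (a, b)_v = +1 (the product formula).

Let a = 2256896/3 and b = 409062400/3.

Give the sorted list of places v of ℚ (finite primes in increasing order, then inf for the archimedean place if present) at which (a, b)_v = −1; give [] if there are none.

(a, b) ≡ (1653, 57) mod (ℚ^×)²; places V = {2, 3, 5, 19, 29, ∞}.
(a,b)_3: α=-1, u≡2; β=-1, v≡1 (mod 3); (2|3)=-1, (1|3)=+1; sign (−1)^1·-1^-1·+1^-1 = +1.
(a,b)_29: α=1, u≡25; β=2, v≡4 (mod 29); (25|29)=+1, (4|29)=+1; sign (−1)^0·+1^2·+1^1 = +1.
(a,b)_∞: sgn(1653)=+, sgn(57)=+, so +1.
(a,b)_5: α=0, u≡2; β=2, v≡2 (mod 5); (2|5)=-1, (2|5)=-1; sign (−1)^0·-1^2·-1^0 = +1.
(a,b)_19: α=1, u≡5; β=1, v≡18 (mod 19); (5|19)=+1, (18|19)=-1; sign (−1)^1·+1^1·-1^1 = +1.
(a,b)_2: α=12, β=10; u≡5, v≡1 (mod 8); ε(u)ε(v)=0·0, αω(v)=12·0, βω(u)=10·1; sum ≡ 0  ⇒  +1.
Ram(a, b) = ∅: the form 1653·x² + 57·y² − z² is isotropic over every ℚ_v, so by Hasse–Minkowski it is isotropic over ℚ.

[]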